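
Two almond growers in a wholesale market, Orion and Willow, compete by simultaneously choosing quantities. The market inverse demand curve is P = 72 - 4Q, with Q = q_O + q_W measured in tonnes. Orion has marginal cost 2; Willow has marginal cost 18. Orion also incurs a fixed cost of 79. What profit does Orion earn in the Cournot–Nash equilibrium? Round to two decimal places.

Orion's profit: π_O = (72 - 4Q)q_O - (2q_O). Setting ∂π_O/∂q_O = 0: 70 - 8q_O - 4(q_W) = 0.
Willow's profit: π_W = (72 - 4Q)q_W - (18q_W). Setting ∂π_W/∂q_W = 0: 54 - 8q_W - 4(q_O) = 0.
Best responses: q_O = (70 - 4q_W)/8, q_W = (54 - 4q_O)/8.
Substituting one into the other gives q_O = 43/6 and q_W = 19/6.
Price P = 72 - 4·(31/3) = 92/3.
Orion's profit: (92/3 - 2)·(43/6) - 79 = 1138/9.

126.44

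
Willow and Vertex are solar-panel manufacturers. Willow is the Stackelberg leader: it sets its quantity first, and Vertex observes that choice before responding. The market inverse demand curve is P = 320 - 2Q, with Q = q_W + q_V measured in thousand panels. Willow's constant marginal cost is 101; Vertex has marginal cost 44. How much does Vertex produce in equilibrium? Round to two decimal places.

48.75

Solve by backward induction. Given q_W, the follower Vertex maximises π_V = (320 - 2q_W - 2q_V)q_V - 44q_V.
Follower FOC: 276 - 2q_W - 4q_V = 0, so q_V(q_W) = (276 - 2q_W)/4.
Willow substitutes q_V(q_W) into its own profit: π_W = q_W(320 - 2q_W - (276 - 2q_W)/2) - 101q_W = (182 - q_W)q_W - 101q_W.
The leader's first-order condition 81 - 2q_W = 0 yields q_W = 81/2.
Then q_V = (276 - 2·(81/2))/4 = 195/4.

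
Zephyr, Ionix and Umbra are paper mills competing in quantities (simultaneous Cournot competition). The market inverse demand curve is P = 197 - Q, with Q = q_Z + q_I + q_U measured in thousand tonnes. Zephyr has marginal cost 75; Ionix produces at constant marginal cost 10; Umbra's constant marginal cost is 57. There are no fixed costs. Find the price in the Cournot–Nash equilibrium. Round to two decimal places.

Zephyr's profit: π_Z = (197 - Q)q_Z - (75q_Z). Setting ∂π_Z/∂q_Z = 0: 122 - 2q_Z - (q_I + q_U) = 0.
Ionix's first-order condition: 187 - 2q_I - (q_Z + q_U) = 0.
Umbra's first-order condition: 140 - 2q_U - (q_Z + q_I) = 0.
Adding the 3 first-order conditions: 449 − 4Q = 0, so Q = 449/4.
Back-substituting: q_Z = (122 − 449/4) = 39/4, q_I = (187 − 449/4) = 299/4, q_U = (140 − 449/4) = 111/4.
Total output Q = 449/4, so price P = 197 - 449/4 = 339/4.

84.75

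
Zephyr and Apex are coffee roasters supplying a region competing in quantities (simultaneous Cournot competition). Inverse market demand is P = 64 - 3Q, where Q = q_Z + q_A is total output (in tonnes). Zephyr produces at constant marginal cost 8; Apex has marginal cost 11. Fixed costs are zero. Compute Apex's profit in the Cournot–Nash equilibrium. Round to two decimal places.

Zephyr's profit: π_Z = (64 - 3Q)q_Z - (8q_Z). Setting ∂π_Z/∂q_Z = 0: 56 - 6q_Z - 3(q_A) = 0.
Apex's profit: π_A = (64 - 3Q)q_A - (11q_A). Setting ∂π_A/∂q_A = 0: 53 - 6q_A - 3(q_Z) = 0.
Rearranging gives the reaction functions q_Z = (56 - 3q_A)/6 and q_A = (53 - 3q_Z)/6.
Solving the pair: q_Z = 59/9, q_A = 50/9.
Price P = 64 - 3·(109/9) = 83/3.
Apex's profit: (83/3 - 11)·(50/9) = 92.5926.

92.59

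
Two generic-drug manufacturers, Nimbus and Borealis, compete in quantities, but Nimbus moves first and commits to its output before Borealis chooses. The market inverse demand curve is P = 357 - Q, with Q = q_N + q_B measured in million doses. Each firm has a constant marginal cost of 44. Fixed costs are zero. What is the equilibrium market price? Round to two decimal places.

122.25

The follower Borealis best-responds to any q_N: π_B = (357 - Q)q_B - 44q_B.
∂π_B/∂q_B = 313 - q_N - 2q_B = 0 gives the reaction function q_B = (313 - q_N)/2.
The leader anticipates this reaction. Substituting into P = 357 - Q gives P = 401/2 - (1/2)q_N, so π_N = (401/2 - (1/2)q_N)q_N - 44q_N.
Maximising: ∂π_N/∂q_N = 313/2 - q_N = 0, giving q_N = 313/2.
Then q_B = (313 - 313/2)/2 = 313/4.
Total output Q = 939/4, so price P = 357 - 939/4 = 489/4.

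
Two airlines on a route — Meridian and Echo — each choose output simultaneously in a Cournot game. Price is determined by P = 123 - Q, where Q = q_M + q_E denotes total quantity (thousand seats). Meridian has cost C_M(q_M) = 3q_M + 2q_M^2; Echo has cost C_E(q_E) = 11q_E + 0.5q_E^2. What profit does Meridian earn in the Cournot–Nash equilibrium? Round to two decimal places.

638.45

Meridian's profit: π_M = (123 - Q)q_M - (3q_M + 2q_M²). Setting ∂π_M/∂q_M = 0: 120 - 6q_M - (q_E) = 0.
Echo's first-order condition: 112 - 3q_E - (q_M) = 0.
Rearranging gives the reaction functions q_M = (120 - q_E)/6 and q_E = (112 - q_M)/3.
Substituting one into the other gives q_M = 248/17 and q_E = 552/17.
Price P = 123 - 800/17 = 1291/17.
Meridian's profit: (1291/17)·(248/17) - 3·(248/17) - 2(248/17)² = 638.4498.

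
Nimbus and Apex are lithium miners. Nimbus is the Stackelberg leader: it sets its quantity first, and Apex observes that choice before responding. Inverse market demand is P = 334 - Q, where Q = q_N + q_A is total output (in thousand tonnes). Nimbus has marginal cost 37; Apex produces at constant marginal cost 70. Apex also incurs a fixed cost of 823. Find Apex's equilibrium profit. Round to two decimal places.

1627.25

Solve by backward induction. Given q_N, the follower Apex maximises π_A = (334 - q_N - q_A)q_A - 70q_A.
Follower FOC: 264 - q_N - 2q_A = 0, so q_A(q_N) = (264 - q_N)/2.
Nimbus substitutes q_A(q_N) into its own profit: π_N = q_N(334 - q_N - (264 - q_N)/2) - 37q_N = (202 - (1/2)q_N)q_N - 37q_N.
Leader FOC: 165 - q_N = 0, so q_N = 165.
Then q_A = (264 - 165)/2 = 99/2.
Price P = 334 - 429/2 = 239/2.
Apex's profit: (239/2 - 70)·(99/2) - 823 = 1627.2500.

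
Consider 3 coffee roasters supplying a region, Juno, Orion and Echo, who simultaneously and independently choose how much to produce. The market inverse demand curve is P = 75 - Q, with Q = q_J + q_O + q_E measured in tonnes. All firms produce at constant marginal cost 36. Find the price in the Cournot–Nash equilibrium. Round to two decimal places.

45.75

A representative firm's profit is π_i = q_i(75 - Q) - 36q_i.
Setting ∂π_i/∂q_i = 0 with rivals' quantities fixed: 39 - 2q_i - Σ_{j≠i} q_j = 0.
With identical firms every q_j equals q_i, so Σ_{j≠i} q_j = 2q_i and 39 = 4q_i, giving q_i = 39/4.
Total output Q = 117/4, so price P = 75 - 117/4 = 183/4.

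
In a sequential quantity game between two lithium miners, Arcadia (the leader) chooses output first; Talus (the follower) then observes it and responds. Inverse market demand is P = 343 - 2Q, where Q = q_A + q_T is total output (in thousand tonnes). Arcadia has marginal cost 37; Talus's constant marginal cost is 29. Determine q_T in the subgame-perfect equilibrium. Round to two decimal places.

41.25

The follower Talus best-responds to any q_A: π_T = (343 - 2Q)q_T - 29q_T.
Setting the follower's marginal profit to zero, 314 - 2q_A - 4q_T = 0, i.e. q_T = (314 - 2q_A)/4.
Arcadia substitutes q_T(q_A) into its own profit: π_A = q_A(343 - 2q_A - (314 - 2q_A)/2) - 37q_A = (186 - q_A)q_A - 37q_A.
Leader FOC: 149 - 2q_A = 0, so q_A = 149/2.
Then q_T = (314 - 2·(149/2))/4 = 165/4.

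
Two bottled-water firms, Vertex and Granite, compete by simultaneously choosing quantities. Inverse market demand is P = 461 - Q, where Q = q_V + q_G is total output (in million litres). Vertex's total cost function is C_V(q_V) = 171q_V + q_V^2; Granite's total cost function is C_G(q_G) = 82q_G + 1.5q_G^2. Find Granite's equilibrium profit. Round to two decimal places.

Vertex's profit: π_V = (461 - Q)q_V - (171q_V + q_V²). Setting ∂π_V/∂q_V = 0: 290 - 4q_V - (q_G) = 0.
Granite's profit: π_G = (461 - Q)q_G - (82q_G + (3/2)q_G²). Setting ∂π_G/∂q_G = 0: 379 - 5q_G - (q_V) = 0.
Rearranging gives the reaction functions q_V = (290 - q_G)/4 and q_G = (379 - q_V)/5.
Solving the pair: q_V = 1071/19, q_G = 1226/19.
Price P = 461 - 120.8947 = 340.1053.
Granite's profit: 340.1053·(1226/19) - 82·(1226/19) - (3/2)(1226/19)² = 10409.1136.

10409.11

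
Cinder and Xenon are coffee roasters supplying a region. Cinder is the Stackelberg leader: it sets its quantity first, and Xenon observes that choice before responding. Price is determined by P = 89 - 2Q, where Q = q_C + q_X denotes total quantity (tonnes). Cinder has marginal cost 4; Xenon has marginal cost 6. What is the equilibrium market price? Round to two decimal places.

25.75

Solve by backward induction. Given q_C, the follower Xenon maximises π_X = (89 - 2q_C - 2q_X)q_X - 6q_X.
∂π_X/∂q_X = 83 - 2q_C - 4q_X = 0 gives the reaction function q_X = (83 - 2q_C)/4.
Cinder substitutes q_X(q_C) into its own profit: π_C = q_C(89 - 2q_C - (83 - 2q_C)/2) - 4q_C = (95/2 - q_C)q_C - 4q_C.
Leader FOC: 87/2 - 2q_C = 0, so q_C = 87/4.
Then q_X = (83 - 2·(87/4))/4 = 79/8.
Total output Q = 253/8, so price P = 89 - 2·(253/8) = 103/4.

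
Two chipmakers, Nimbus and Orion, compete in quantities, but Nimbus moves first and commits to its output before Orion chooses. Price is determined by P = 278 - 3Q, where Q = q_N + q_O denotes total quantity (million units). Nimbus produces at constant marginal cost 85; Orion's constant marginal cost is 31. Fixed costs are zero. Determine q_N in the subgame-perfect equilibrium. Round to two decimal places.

The follower Orion best-responds to any q_N: π_O = (278 - 3Q)q_O - 31q_O.
∂π_O/∂q_O = 247 - 3q_N - 6q_O = 0 gives the reaction function q_O = (247 - 3q_N)/6.
Nimbus substitutes q_O(q_N) into its own profit: π_N = q_N(278 - 3q_N - (247 - 3q_N)/2) - 85q_N = (309/2 - (3/2)q_N)q_N - 85q_N.
Leader FOC: 139/2 - 3q_N = 0, so q_N = 139/6.
Then q_O = (247 - 3·(139/6))/6 = 355/12.

23.17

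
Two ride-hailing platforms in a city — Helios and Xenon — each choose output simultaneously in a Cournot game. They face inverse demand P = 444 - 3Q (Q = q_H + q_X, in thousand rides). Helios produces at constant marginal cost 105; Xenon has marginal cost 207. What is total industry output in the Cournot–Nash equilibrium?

64

Helios's profit: π_H = (444 - 3Q)q_H - (105q_H). Setting ∂π_H/∂q_H = 0: 339 - 6q_H - 3(q_X) = 0.
Xenon's first-order condition: 237 - 6q_X - 3(q_H) = 0.
So q_H = (339 - 3q_X)/6 and q_X = (237 - 3q_H)/6.
Solving the pair: q_H = 49, q_X = 15.
Total output Q = 49 + 15 = 64.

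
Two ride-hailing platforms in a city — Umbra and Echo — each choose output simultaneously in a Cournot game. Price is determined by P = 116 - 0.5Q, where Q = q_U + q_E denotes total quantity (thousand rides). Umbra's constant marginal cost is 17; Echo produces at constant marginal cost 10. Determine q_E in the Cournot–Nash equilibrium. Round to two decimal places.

Umbra's profit: π_U = (116 - 0.5Q)q_U - (17q_U). Setting ∂π_U/∂q_U = 0: 99 - q_U - (1/2)(q_E) = 0.
Echo's first-order condition: 106 - q_E - (1/2)(q_U) = 0.
Rearranging gives the reaction functions q_U = (99 - (1/2)q_E) and q_E = (106 - (1/2)q_U).
Substituting one into the other gives q_U = 184/3 and q_E = 226/3.

75.33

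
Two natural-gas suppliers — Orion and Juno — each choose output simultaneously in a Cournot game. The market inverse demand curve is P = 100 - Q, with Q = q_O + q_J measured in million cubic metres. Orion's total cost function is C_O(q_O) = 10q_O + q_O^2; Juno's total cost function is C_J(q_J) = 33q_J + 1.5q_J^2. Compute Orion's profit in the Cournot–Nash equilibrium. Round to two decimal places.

812.68

Orion's profit: π_O = (100 - Q)q_O - (10q_O + q_O²). Setting ∂π_O/∂q_O = 0: 90 - 4q_O - (q_J) = 0.
Juno's profit: π_J = (100 - Q)q_J - (33q_J + (3/2)q_J²). Setting ∂π_J/∂q_J = 0: 67 - 5q_J - (q_O) = 0.
Rearranging gives the reaction functions q_O = (90 - q_J)/4 and q_J = (67 - q_O)/5.
Substituting one into the other gives q_O = 383/19 and q_J = 178/19.
Price P = 100 - 561/19 = 1339/19.
Orion's profit: (1339/19)·(383/19) - 10·(383/19) - (383/19)² = 812.6814.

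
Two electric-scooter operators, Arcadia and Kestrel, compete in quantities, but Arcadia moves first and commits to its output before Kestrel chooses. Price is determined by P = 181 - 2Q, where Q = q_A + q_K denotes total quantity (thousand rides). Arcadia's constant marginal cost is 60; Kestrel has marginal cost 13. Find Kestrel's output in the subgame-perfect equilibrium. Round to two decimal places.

32.75

The follower Kestrel best-responds to any q_A: π_K = (181 - 2Q)q_K - 13q_K.
∂π_K/∂q_K = 168 - 2q_A - 4q_K = 0 gives the reaction function q_K = (168 - 2q_A)/4.
Arcadia substitutes q_K(q_A) into its own profit: π_A = q_A(181 - 2q_A - (168 - 2q_A)/2) - 60q_A = (97 - q_A)q_A - 60q_A.
The leader's first-order condition 37 - 2q_A = 0 yields q_A = 37/2.
Then q_K = (168 - 2·(37/2))/4 = 131/4.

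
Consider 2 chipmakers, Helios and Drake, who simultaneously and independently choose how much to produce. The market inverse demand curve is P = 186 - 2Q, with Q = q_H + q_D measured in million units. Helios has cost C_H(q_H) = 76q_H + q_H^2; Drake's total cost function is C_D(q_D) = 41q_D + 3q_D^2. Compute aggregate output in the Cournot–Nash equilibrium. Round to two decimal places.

26.07

Helios's profit: π_H = (186 - 2Q)q_H - (76q_H + q_H²). Setting ∂π_H/∂q_H = 0: 110 - 6q_H - 2(q_D) = 0.
Drake's first-order condition: 145 - 10q_D - 2(q_H) = 0.
Rearranging gives the reaction functions q_H = (110 - 2q_D)/6 and q_D = (145 - 2q_H)/10.
Solving the pair: q_H = 405/28, q_D = 325/28.
Total output Q = 405/28 + 325/28 = 365/14.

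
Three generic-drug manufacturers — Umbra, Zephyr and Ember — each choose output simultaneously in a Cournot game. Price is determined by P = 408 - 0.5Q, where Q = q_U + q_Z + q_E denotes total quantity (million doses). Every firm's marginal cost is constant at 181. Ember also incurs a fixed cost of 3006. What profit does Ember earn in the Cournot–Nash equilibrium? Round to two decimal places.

3435.13

A representative firm's profit is π_i = q_i(408 - 0.5Q) - 181q_i.
Setting ∂π_i/∂q_i = 0 with rivals' quantities fixed: 227 - q_i - (1/2)·Σ_{j≠i} q_j = 0.
By symmetry each firm produces the same amount; substituting Σ_{j≠i} q_j = 2q_i yields q_i = 227/2.
Price P = 408 - (1/2)·(681/2) = 951/4.
Ember's profit: (951/4 - 181)·(227/2) - 3006 = 3435.1250.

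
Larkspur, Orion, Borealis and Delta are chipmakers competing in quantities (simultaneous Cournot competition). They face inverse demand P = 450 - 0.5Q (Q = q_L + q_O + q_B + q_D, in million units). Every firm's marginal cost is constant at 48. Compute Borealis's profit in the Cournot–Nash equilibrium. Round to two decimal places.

A representative firm's profit is π_i = q_i(450 - 0.5Q) - 48q_i.
Setting ∂π_i/∂q_i = 0 with rivals' quantities fixed: 402 - q_i - (1/2)·Σ_{j≠i} q_j = 0.
By symmetry each firm produces the same amount; substituting Σ_{j≠i} q_j = 3q_i yields q_i = 402/(5/2) = 804/5.
Price P = 450 - (1/2)·643.2000 = 642/5.
Borealis's profit: (642/5 - 48)·(804/5) = 12928.3200.

12928.32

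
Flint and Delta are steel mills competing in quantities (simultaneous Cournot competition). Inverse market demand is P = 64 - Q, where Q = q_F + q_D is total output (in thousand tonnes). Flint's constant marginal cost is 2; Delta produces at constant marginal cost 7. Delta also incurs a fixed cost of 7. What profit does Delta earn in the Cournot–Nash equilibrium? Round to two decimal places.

293.44

Flint's profit: π_F = (64 - Q)q_F - (2q_F). Setting ∂π_F/∂q_F = 0: 62 - 2q_F - (q_D) = 0.
Delta's profit: π_D = (64 - Q)q_D - (7q_D). Setting ∂π_D/∂q_D = 0: 57 - 2q_D - (q_F) = 0.
Best responses: q_F = (62 - q_D)/2, q_D = (57 - q_F)/2.
Solving the pair: q_F = 67/3, q_D = 52/3.
Price P = 64 - 119/3 = 73/3.
Delta's profit: (73/3 - 7)·(52/3) - 7 = 293.4444.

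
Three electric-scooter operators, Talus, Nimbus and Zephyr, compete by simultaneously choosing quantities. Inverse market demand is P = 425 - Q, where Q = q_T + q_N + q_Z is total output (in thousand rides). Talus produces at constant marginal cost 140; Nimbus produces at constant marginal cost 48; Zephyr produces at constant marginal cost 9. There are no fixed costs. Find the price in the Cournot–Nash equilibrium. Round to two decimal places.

155.50

Talus's profit: π_T = (425 - Q)q_T - (140q_T). Setting ∂π_T/∂q_T = 0: 285 - 2q_T - (q_N + q_Z) = 0.
Nimbus's first-order condition: 377 - 2q_N - (q_T + q_Z) = 0.
Zephyr's first-order condition: 416 - 2q_Z - (q_T + q_N) = 0.
Adding the 3 conditions: 1078 − 2Q − 2Q = 0, i.e. Q = 539/2.
Back-substituting: q_T = (285 − 539/2) = 31/2, q_N = (377 − 539/2) = 215/2, q_Z = (416 − 539/2) = 293/2.
Total output Q = 539/2, so price P = 425 - 539/2 = 311/2.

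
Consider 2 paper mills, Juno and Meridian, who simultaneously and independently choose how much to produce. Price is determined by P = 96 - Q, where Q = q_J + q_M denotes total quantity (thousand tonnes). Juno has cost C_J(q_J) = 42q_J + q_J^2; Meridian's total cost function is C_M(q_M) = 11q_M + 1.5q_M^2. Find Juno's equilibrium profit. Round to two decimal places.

Juno's profit: π_J = (96 - Q)q_J - (42q_J + q_J²). Setting ∂π_J/∂q_J = 0: 54 - 4q_J - (q_M) = 0.
Meridian's profit: π_M = (96 - Q)q_M - (11q_M + (3/2)q_M²). Setting ∂π_M/∂q_M = 0: 85 - 5q_M - (q_J) = 0.
Best responses: q_J = (54 - q_M)/4, q_M = (85 - q_J)/5.
Substituting one into the other gives q_J = 185/19 and q_M = 286/19.
Price P = 96 - 471/19 = 1353/19.
Juno's profit: (1353/19)·(185/19) - 42·(185/19) - (185/19)² = 189.6122.

189.61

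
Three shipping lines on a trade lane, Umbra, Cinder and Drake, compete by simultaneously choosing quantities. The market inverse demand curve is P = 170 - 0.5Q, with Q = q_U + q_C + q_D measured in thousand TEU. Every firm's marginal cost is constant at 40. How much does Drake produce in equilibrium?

65

Each firm earns π_i = (170 - 0.5Q)q_i - 40q_i.
First-order condition (treating rivals' output as given): 130 - q_i - (1/2)·Σ_{j≠i} q_j = 0.
By symmetry each firm produces the same amount; substituting Σ_{j≠i} q_j = 2q_i yields q_i = 130/2 = 65.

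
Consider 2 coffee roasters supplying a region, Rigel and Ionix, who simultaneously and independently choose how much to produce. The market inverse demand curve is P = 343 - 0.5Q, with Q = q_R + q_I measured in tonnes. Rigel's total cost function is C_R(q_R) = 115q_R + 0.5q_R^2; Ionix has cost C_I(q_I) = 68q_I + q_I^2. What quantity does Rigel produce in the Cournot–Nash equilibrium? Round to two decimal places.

Rigel's profit: π_R = (343 - 0.5Q)q_R - (115q_R + (1/2)q_R²). Setting ∂π_R/∂q_R = 0: 228 - 2q_R - (1/2)(q_I) = 0.
Ionix's profit: π_I = (343 - 0.5Q)q_I - (68q_I + q_I²). Setting ∂π_I/∂q_I = 0: 275 - 3q_I - (1/2)(q_R) = 0.
So q_R = (228 - (1/2)q_I)/2 and q_I = (275 - (1/2)q_R)/3.
Substituting one into the other gives q_R = 95.0435 and q_I = 1744/23.

95.04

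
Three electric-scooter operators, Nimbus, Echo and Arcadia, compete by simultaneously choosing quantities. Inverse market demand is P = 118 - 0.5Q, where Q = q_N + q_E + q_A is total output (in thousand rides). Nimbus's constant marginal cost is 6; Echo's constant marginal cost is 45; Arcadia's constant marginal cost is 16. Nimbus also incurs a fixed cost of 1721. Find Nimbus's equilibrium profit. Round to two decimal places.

1519.13

Nimbus's profit: π_N = (118 - 0.5Q)q_N - (6q_N). Setting ∂π_N/∂q_N = 0: 112 - q_N - (1/2)(q_E + q_A) = 0.
Echo's first-order condition: 73 - q_E - (1/2)(q_N + q_A) = 0.
Arcadia's profit: π_A = (118 - 0.5Q)q_A - (16q_A). Setting ∂π_A/∂q_A = 0: 102 - q_A - (1/2)(q_N + q_E) = 0.
Adding the 3 first-order conditions: 287 − 2Q = 0, so Q = 287/2.
Back-substituting: q_N = (112 − 287/4)/(1/2) = 161/2, q_E = (73 − 287/4)/(1/2) = 5/2, q_A = (102 − 287/4)/(1/2) = 121/2.
Price P = 118 - (1/2)·(287/2) = 185/4.
Nimbus's profit: (185/4 - 6)·(161/2) - 1721 = 1519.1250.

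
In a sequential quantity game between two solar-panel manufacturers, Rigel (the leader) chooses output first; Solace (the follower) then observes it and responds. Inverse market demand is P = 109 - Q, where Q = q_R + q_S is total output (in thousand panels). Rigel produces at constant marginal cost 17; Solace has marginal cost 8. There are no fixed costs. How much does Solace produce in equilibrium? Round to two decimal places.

The follower Solace best-responds to any q_R: π_S = (109 - Q)q_S - 8q_S.
Follower FOC: 101 - q_R - 2q_S = 0, so q_S(q_R) = (101 - q_R)/2.
Rigel substitutes q_S(q_R) into its own profit: π_R = q_R(109 - q_R - (101 - q_R)/2) - 17q_R = (117/2 - (1/2)q_R)q_R - 17q_R.
The leader's first-order condition 83/2 - q_R = 0 yields q_R = 83/2.
Then q_S = (101 - 83/2)/2 = 119/4.

29.75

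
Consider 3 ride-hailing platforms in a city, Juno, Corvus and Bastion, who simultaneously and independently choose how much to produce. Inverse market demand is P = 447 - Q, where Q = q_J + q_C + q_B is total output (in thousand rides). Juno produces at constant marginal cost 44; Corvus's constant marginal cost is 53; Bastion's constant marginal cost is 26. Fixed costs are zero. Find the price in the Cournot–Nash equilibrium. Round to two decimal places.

142.50

Juno's profit: π_J = (447 - Q)q_J - (44q_J). Setting ∂π_J/∂q_J = 0: 403 - 2q_J - (q_C + q_B) = 0.
Corvus's profit: π_C = (447 - Q)q_C - (53q_C). Setting ∂π_C/∂q_C = 0: 394 - 2q_C - (q_J + q_B) = 0.
Bastion's first-order condition: 421 - 2q_B - (q_J + q_C) = 0.
Adding the 3 first-order conditions: 1218 − 4Q = 0, so Q = 609/2.
Back-substituting: q_J = (403 − 609/2) = 197/2, q_C = (394 − 609/2) = 179/2, q_B = (421 − 609/2) = 233/2.
Total output Q = 609/2, so price P = 447 - 609/2 = 285/2.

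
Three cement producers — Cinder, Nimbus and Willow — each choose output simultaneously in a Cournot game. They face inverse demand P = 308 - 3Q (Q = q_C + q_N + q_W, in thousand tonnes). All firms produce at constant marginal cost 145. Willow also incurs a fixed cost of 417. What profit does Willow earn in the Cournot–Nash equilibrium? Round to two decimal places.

A representative firm's profit is π_i = q_i(308 - 3Q) - 145q_i.
Setting ∂π_i/∂q_i = 0 with rivals' quantities fixed: 163 - 6q_i - 3·Σ_{j≠i} q_j = 0.
With identical firms every q_j equals q_i, so Σ_{j≠i} q_j = 2q_i and 163 = 12q_i, giving q_i = 163/12.
Price P = 308 - 3·(163/4) = 743/4.
Willow's profit: (743/4 - 145)·(163/12) - 417 = 136.5208.

136.52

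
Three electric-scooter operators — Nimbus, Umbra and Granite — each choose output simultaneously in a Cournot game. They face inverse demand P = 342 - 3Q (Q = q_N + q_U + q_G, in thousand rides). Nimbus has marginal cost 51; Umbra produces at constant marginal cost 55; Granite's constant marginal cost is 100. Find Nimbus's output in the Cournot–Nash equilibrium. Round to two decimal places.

Nimbus's profit: π_N = (342 - 3Q)q_N - (51q_N). Setting ∂π_N/∂q_N = 0: 291 - 6q_N - 3(q_U + q_G) = 0.
Umbra's first-order condition: 287 - 6q_U - 3(q_N + q_G) = 0.
Granite's first-order condition: 242 - 6q_G - 3(q_N + q_U) = 0.
Adding the 3 first-order conditions: 820 − 12Q = 0, so Q = 205/3.
Back-substituting: q_N = (291 − 205)/3 = 86/3, q_U = (287 − 205)/3 = 82/3, q_G = (242 − 205)/3 = 37/3.

28.67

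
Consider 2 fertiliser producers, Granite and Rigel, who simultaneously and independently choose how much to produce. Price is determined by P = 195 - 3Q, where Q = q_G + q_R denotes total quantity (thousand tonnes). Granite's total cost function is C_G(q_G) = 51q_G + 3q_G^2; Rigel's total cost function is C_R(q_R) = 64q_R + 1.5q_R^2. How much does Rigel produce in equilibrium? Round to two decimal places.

11.52

Granite's profit: π_G = (195 - 3Q)q_G - (51q_G + 3q_G²). Setting ∂π_G/∂q_G = 0: 144 - 12q_G - 3(q_R) = 0.
Rigel's profit: π_R = (195 - 3Q)q_R - (64q_R + (3/2)q_R²). Setting ∂π_R/∂q_R = 0: 131 - 9q_R - 3(q_G) = 0.
Best responses: q_G = (144 - 3q_R)/12, q_R = (131 - 3q_G)/9.
Substituting one into the other gives q_G = 301/33 and q_R = 380/33.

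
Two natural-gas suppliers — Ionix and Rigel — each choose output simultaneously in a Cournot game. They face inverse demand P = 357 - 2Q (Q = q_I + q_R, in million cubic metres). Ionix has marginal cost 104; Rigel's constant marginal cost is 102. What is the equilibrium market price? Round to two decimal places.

187.67

Ionix's profit: π_I = (357 - 2Q)q_I - (104q_I). Setting ∂π_I/∂q_I = 0: 253 - 4q_I - 2(q_R) = 0.
Rigel's profit: π_R = (357 - 2Q)q_R - (102q_R). Setting ∂π_R/∂q_R = 0: 255 - 4q_R - 2(q_I) = 0.
So q_I = (253 - 2q_R)/4 and q_R = (255 - 2q_I)/4.
Substituting one into the other gives q_I = 251/6 and q_R = 257/6.
Total output Q = 254/3, so price P = 357 - 2·(254/3) = 563/3.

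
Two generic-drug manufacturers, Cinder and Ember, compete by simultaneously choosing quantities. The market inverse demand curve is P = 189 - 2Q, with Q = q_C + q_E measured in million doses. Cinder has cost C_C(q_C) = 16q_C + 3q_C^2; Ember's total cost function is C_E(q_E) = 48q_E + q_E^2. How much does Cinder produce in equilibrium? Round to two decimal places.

Cinder's profit: π_C = (189 - 2Q)q_C - (16q_C + 3q_C²). Setting ∂π_C/∂q_C = 0: 173 - 10q_C - 2(q_E) = 0.
Ember's first-order condition: 141 - 6q_E - 2(q_C) = 0.
So q_C = (173 - 2q_E)/10 and q_E = (141 - 2q_C)/6.
Solving the pair: q_C = 27/2, q_E = 19.

13.50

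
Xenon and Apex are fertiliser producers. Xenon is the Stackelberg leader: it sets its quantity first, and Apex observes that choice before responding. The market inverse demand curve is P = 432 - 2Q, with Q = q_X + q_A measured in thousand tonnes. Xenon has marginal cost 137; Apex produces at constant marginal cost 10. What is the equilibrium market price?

179

The follower Apex best-responds to any q_X: π_A = (432 - 2Q)q_A - 10q_A.
Follower FOC: 422 - 2q_X - 4q_A = 0, so q_A(q_X) = (422 - 2q_X)/4.
The leader anticipates this reaction. Substituting into P = 432 - 2Q gives P = 221 - q_X, so π_X = (221 - q_X)q_X - 137q_X.
Maximising: ∂π_X/∂q_X = 84 - 2q_X = 0, giving q_X = 42.
Then q_A = (422 - 2·42)/4 = 169/2.
Total output Q = 253/2, so price P = 432 - 2·(253/2) = 179.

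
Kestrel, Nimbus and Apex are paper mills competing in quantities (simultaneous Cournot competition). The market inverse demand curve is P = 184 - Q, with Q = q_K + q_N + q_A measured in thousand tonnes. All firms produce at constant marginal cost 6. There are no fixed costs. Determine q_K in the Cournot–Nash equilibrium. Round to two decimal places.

A representative firm's profit is π_i = q_i(184 - Q) - 6q_i.
First-order condition (treating rivals' output as given): 178 - 2q_i - Σ_{j≠i} q_j = 0.
With identical firms every q_j equals q_i, so Σ_{j≠i} q_j = 2q_i and 178 = 4q_i, giving q_i = 89/2.

44.50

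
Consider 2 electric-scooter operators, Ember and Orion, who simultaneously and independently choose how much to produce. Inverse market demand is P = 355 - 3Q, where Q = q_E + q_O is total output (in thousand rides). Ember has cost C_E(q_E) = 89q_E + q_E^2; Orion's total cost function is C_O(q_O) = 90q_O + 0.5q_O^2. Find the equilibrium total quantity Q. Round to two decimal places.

Ember's profit: π_E = (355 - 3Q)q_E - (89q_E + q_E²). Setting ∂π_E/∂q_E = 0: 266 - 8q_E - 3(q_O) = 0.
Orion's first-order condition: 265 - 7q_O - 3(q_E) = 0.
Best responses: q_E = (266 - 3q_O)/8, q_O = (265 - 3q_E)/7.
Substituting one into the other gives q_E = 1067/47 and q_O = 1322/47.
Total output Q = 1067/47 + 1322/47 = 50.8298.

50.83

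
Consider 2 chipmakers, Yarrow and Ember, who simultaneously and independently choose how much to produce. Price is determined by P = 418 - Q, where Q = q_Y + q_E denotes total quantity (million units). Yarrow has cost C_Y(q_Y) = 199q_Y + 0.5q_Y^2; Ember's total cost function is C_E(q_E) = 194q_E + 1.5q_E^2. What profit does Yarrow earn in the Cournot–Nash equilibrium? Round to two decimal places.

5805.93

Yarrow's profit: π_Y = (418 - Q)q_Y - (199q_Y + (1/2)q_Y²). Setting ∂π_Y/∂q_Y = 0: 219 - 3q_Y - (q_E) = 0.
Ember's first-order condition: 224 - 5q_E - (q_Y) = 0.
So q_Y = (219 - q_E)/3 and q_E = (224 - q_Y)/5.
Substituting one into the other gives q_Y = 871/14 and q_E = 453/14.
Price P = 418 - 662/7 = 323.4286.
Yarrow's profit: 323.4286·(871/14) - 199·(871/14) - (1/2)(871/14)² = 5805.9260.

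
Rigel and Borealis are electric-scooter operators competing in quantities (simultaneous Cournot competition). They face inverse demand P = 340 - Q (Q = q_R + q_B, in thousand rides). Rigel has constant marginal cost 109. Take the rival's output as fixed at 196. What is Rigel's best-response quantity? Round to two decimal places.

17.50

With the rival's output fixed at 196, Rigel's profit is π_R = (340 - 196 - q_R)q_R - (109q_R) = (144 - q_R)q_R - (109q_R).
∂π_R/∂q_R = 35 - 2q_R = 0, so q_R = 35/2.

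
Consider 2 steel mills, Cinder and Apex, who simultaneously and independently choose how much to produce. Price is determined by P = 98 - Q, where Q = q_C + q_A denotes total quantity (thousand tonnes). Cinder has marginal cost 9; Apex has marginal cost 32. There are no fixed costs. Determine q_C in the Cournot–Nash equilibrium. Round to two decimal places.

Cinder's profit: π_C = (98 - Q)q_C - (9q_C). Setting ∂π_C/∂q_C = 0: 89 - 2q_C - (q_A) = 0.
Apex's profit: π_A = (98 - Q)q_A - (32q_A). Setting ∂π_A/∂q_A = 0: 66 - 2q_A - (q_C) = 0.
So q_C = (89 - q_A)/2 and q_A = (66 - q_C)/2.
Substituting one into the other gives q_C = 112/3 and q_A = 43/3.

37.33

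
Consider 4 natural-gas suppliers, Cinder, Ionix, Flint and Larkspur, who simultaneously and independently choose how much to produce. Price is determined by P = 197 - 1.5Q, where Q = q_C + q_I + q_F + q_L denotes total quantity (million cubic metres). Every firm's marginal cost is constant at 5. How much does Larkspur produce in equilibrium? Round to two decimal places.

25.60

Each firm earns π_i = (197 - 1.5Q)q_i - 5q_i.
First-order condition (treating rivals' output as given): 192 - 3q_i - (3/2)·Σ_{j≠i} q_j = 0.
With identical firms every q_j equals q_i, so Σ_{j≠i} q_j = 3q_i and 192 = (15/2)q_i, giving q_i = 128/5.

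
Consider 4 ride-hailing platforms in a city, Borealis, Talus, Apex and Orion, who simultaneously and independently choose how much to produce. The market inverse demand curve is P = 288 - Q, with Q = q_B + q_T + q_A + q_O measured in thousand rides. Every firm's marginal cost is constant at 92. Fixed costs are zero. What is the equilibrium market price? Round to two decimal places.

131.20

Each firm earns π_i = (288 - Q)q_i - 92q_i.
Setting ∂π_i/∂q_i = 0 with rivals' quantities fixed: 196 - 2q_i - Σ_{j≠i} q_j = 0.
By symmetry each firm produces the same amount; substituting Σ_{j≠i} q_j = 3q_i yields q_i = 196/5.
Total output Q = 784/5, so price P = 288 - 784/5 = 656/5.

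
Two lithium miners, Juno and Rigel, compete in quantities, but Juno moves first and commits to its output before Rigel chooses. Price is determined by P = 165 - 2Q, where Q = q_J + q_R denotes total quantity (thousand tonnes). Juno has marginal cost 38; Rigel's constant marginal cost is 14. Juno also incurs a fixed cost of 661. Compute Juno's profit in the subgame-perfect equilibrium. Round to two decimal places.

2.06

The follower Rigel best-responds to any q_J: π_R = (165 - 2Q)q_R - 14q_R.
∂π_R/∂q_R = 151 - 2q_J - 4q_R = 0 gives the reaction function q_R = (151 - 2q_J)/4.
Juno substitutes q_R(q_J) into its own profit: π_J = q_J(165 - 2q_J - (151 - 2q_J)/2) - 38q_J = (179/2 - q_J)q_J - 38q_J.
The leader's first-order condition 103/2 - 2q_J = 0 yields q_J = 103/4.
Then q_R = (151 - 2·(103/4))/4 = 199/8.
Price P = 165 - 2·(405/8) = 255/4.
Juno's profit: (255/4 - 38)·(103/4) - 661 = 33/16.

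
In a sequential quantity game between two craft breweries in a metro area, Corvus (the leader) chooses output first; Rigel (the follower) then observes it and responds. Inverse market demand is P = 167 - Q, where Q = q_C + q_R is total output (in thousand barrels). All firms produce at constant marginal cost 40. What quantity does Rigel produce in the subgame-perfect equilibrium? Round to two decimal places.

Solve by backward induction. Given q_C, the follower Rigel maximises π_R = (167 - q_C - q_R)q_R - 40q_R.
Follower FOC: 127 - q_C - 2q_R = 0, so q_R(q_C) = (127 - q_C)/2.
Corvus substitutes q_R(q_C) into its own profit: π_C = q_C(167 - q_C - (127 - q_C)/2) - 40q_C = (207/2 - (1/2)q_C)q_C - 40q_C.
Leader FOC: 127/2 - q_C = 0, so q_C = 127/2.
Then q_R = (127 - 127/2)/2 = 127/4.

31.75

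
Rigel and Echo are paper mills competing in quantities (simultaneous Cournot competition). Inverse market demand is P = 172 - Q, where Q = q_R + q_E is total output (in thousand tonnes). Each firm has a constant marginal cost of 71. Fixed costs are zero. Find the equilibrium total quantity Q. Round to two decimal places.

67.33

Each firm earns π_i = (172 - Q)q_i - 71q_i.
First-order condition (treating rivals' output as given): 101 - 2q_i - q_j = 0.
By symmetry each firm produces the same amount; substituting q_j = q_i yields q_i = 101/3.
Total output Q = 101/3 + 101/3 = 202/3.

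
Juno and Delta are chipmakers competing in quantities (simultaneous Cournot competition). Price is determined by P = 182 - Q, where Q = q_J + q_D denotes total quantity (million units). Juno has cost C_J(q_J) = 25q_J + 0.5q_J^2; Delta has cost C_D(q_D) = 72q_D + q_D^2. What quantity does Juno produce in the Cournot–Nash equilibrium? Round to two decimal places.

47.09

Juno's profit: π_J = (182 - Q)q_J - (25q_J + (1/2)q_J²). Setting ∂π_J/∂q_J = 0: 157 - 3q_J - (q_D) = 0.
Delta's profit: π_D = (182 - Q)q_D - (72q_D + q_D²). Setting ∂π_D/∂q_D = 0: 110 - 4q_D - (q_J) = 0.
Rearranging gives the reaction functions q_J = (157 - q_D)/3 and q_D = (110 - q_J)/4.
Substituting one into the other gives q_J = 518/11 and q_D = 173/11.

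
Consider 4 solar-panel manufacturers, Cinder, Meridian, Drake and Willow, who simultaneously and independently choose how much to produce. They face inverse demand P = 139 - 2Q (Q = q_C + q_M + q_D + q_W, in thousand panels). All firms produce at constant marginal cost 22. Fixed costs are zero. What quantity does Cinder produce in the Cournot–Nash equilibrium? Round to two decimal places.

A representative firm's profit is π_i = q_i(139 - 2Q) - 22q_i.
First-order condition (treating rivals' output as given): 117 - 4q_i - 2·Σ_{j≠i} q_j = 0.
By symmetry each firm produces the same amount; substituting Σ_{j≠i} q_j = 3q_i yields q_i = 117/10.

11.70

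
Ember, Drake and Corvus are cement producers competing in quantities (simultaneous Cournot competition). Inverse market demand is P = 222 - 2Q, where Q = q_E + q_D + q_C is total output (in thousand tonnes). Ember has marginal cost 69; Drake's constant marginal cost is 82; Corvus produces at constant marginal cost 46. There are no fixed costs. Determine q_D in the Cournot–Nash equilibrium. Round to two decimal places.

Ember's profit: π_E = (222 - 2Q)q_E - (69q_E). Setting ∂π_E/∂q_E = 0: 153 - 4q_E - 2(q_D + q_C) = 0.
Drake's first-order condition: 140 - 4q_D - 2(q_E + q_C) = 0.
Corvus's first-order condition: 176 - 4q_C - 2(q_E + q_D) = 0.
Adding the 3 first-order conditions: 469 − 8Q = 0, so Q = 469/8.
Back-substituting: q_E = (153 − 469/4)/2 = 143/8, q_D = (140 − 469/4)/2 = 91/8, q_C = (176 − 469/4)/2 = 235/8.

11.38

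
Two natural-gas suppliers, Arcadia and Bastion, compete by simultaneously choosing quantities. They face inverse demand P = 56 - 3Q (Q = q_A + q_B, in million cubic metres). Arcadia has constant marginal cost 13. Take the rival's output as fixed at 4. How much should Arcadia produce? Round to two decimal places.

5.17

With the rival's output fixed at 4, Arcadia's profit is π_A = (56 - 3·4 - 3q_A)q_A - (13q_A) = (44 - 3q_A)q_A - (13q_A).
∂π_A/∂q_A = 31 - 6q_A = 0, so q_A = 31/6.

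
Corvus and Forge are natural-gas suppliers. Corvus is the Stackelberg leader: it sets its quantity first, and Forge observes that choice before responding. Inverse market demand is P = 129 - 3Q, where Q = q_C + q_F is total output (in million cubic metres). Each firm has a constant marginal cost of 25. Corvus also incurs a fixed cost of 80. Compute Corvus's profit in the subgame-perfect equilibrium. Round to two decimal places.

370.67

The follower Forge best-responds to any q_C: π_F = (129 - 3Q)q_F - 25q_F.
Follower FOC: 104 - 3q_C - 6q_F = 0, so q_F(q_C) = (104 - 3q_C)/6.
The leader anticipates this reaction. Substituting into P = 129 - 3Q gives P = 77 - (3/2)q_C, so π_C = (77 - (3/2)q_C)q_C - 25q_C.
Maximising: ∂π_C/∂q_C = 52 - 3q_C = 0, giving q_C = 52/3.
Then q_F = (104 - 3·(52/3))/6 = 26/3.
Price P = 129 - 3·26 = 51.
Corvus's profit: (51 - 25)·(52/3) - 80 = 1112/3.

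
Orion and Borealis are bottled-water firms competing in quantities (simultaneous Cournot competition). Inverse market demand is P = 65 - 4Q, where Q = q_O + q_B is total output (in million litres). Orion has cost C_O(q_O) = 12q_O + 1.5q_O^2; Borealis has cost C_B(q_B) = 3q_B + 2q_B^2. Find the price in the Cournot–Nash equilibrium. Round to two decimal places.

35.41

Orion's profit: π_O = (65 - 4Q)q_O - (12q_O + (3/2)q_O²). Setting ∂π_O/∂q_O = 0: 53 - 11q_O - 4(q_B) = 0.
Borealis's profit: π_B = (65 - 4Q)q_B - (3q_B + 2q_B²). Setting ∂π_B/∂q_B = 0: 62 - 12q_B - 4(q_O) = 0.
Best responses: q_O = (53 - 4q_B)/11, q_B = (62 - 4q_O)/12.
Solving the pair: q_O = 97/29, q_B = 235/58.
Total output Q = 429/58, so price P = 65 - 4·(429/58) = 1027/29.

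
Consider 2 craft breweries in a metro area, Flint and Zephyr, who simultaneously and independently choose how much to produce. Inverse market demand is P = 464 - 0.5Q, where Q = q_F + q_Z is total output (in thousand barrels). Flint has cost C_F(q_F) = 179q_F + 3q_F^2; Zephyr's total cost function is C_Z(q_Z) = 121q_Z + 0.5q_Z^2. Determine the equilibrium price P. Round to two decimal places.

Flint's profit: π_F = (464 - 0.5Q)q_F - (179q_F + 3q_F²). Setting ∂π_F/∂q_F = 0: 285 - 7q_F - (1/2)(q_Z) = 0.
Zephyr's profit: π_Z = (464 - 0.5Q)q_Z - (121q_Z + (1/2)q_Z²). Setting ∂π_Z/∂q_Z = 0: 343 - 2q_Z - (1/2)(q_F) = 0.
So q_F = (285 - (1/2)q_Z)/7 and q_Z = (343 - (1/2)q_F)/2.
Solving the pair: q_F = 1594/55, q_Z = 164.2545.
Total output Q = 193.2364, so price P = 464 - (1/2)·193.2364 = 367.3818.

367.38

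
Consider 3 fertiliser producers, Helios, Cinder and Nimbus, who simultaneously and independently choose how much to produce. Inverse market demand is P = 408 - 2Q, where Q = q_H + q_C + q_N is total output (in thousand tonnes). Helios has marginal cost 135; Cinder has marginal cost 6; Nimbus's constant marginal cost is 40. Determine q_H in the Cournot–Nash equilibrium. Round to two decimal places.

Helios's profit: π_H = (408 - 2Q)q_H - (135q_H). Setting ∂π_H/∂q_H = 0: 273 - 4q_H - 2(q_C + q_N) = 0.
Cinder's profit: π_C = (408 - 2Q)q_C - (6q_C). Setting ∂π_C/∂q_C = 0: 402 - 4q_C - 2(q_H + q_N) = 0.
Nimbus's first-order condition: 368 - 4q_N - 2(q_H + q_C) = 0.
Adding the 3 first-order conditions: 1043 − 8Q = 0, so Q = 1043/8.
Back-substituting: q_H = (273 − 1043/4)/2 = 49/8, q_C = (402 − 1043/4)/2 = 565/8, q_N = (368 − 1043/4)/2 = 429/8.

6.13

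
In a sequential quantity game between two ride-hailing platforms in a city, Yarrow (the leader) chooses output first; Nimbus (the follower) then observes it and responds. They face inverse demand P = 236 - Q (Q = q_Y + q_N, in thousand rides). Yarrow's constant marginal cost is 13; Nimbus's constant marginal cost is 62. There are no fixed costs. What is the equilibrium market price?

81

Solve by backward induction. Given q_Y, the follower Nimbus maximises π_N = (236 - q_Y - q_N)q_N - 62q_N.
Setting the follower's marginal profit to zero, 174 - q_Y - 2q_N = 0, i.e. q_N = (174 - q_Y)/2.
Yarrow substitutes q_N(q_Y) into its own profit: π_Y = q_Y(236 - q_Y - (174 - q_Y)/2) - 13q_Y = (149 - (1/2)q_Y)q_Y - 13q_Y.
Maximising: ∂π_Y/∂q_Y = 136 - q_Y = 0, giving q_Y = 136.
Then q_N = (174 - 136)/2 = 19.
Total output Q = 155, so price P = 236 - 155 = 81.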